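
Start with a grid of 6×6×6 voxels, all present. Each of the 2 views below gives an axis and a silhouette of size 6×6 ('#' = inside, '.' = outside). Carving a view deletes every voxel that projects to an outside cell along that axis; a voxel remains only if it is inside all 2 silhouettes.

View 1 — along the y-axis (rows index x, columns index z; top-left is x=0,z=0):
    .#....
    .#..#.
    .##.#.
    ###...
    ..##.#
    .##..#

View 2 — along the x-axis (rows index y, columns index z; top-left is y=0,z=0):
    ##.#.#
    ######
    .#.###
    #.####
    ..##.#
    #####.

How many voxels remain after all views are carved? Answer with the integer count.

full grid |V| = 216
step 1: project along y, AND mask (15/36) → |grid| = 90
step 2: project along x, AND mask (27/36) → |grid| = 64

remaining voxels: 64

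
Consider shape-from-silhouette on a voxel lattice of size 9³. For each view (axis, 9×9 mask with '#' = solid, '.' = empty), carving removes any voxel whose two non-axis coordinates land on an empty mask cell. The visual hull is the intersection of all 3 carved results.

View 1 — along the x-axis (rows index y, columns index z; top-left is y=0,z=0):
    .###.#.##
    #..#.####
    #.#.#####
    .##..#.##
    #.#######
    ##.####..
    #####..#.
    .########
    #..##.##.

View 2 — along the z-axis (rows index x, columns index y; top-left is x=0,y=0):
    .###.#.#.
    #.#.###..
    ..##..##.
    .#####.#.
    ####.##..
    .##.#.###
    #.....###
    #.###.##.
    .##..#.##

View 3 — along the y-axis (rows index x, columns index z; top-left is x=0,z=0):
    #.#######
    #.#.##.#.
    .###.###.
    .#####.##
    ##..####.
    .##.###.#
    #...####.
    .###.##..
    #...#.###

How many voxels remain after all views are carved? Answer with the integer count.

start: 9×9×9 = 729 voxels
step 1: project along x, AND mask (57/81) → |grid| = 513
step 2: project along z, AND mask (47/81) → |grid| = 304
step 3: project along y, AND mask (53/81) → |grid| = 201

201 voxels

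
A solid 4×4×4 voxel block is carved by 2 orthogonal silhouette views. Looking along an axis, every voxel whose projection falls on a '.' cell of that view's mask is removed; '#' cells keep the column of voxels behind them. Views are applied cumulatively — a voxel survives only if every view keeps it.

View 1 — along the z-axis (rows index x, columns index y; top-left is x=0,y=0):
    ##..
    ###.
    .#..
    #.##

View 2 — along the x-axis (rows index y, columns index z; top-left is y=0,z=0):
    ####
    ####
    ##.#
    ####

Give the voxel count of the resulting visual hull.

before carving: 64 voxels (4×4×4)
after view 1 [z-axis, 9 of 16 cells solid] → remaining = 36
after view 2 [x-axis, 15 of 16 cells solid] → remaining = 34

voxel count = 34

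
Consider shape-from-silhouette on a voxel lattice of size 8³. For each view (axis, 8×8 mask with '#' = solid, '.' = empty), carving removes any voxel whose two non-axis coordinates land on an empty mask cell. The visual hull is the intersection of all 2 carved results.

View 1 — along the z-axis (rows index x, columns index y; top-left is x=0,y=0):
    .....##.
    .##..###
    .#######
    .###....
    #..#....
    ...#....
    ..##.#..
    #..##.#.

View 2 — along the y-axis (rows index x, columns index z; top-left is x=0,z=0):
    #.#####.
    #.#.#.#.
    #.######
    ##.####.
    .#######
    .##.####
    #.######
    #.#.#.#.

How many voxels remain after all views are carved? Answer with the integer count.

start: 8×8×8 = 512 voxels
[1] z-view keeps 27 columns → grid now 216
[2] y-view keeps 47 columns → grid now 156

|visual hull| = 156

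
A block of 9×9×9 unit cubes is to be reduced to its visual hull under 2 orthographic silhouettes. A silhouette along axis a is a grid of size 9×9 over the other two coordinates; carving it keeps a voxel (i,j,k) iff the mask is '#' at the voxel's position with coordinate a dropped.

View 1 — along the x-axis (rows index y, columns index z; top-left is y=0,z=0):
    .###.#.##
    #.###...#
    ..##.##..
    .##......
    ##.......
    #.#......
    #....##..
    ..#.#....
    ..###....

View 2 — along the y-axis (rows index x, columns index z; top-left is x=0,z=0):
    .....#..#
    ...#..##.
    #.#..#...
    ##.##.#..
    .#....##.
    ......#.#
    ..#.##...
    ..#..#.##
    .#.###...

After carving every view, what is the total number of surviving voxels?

start: 9×9×9 = 729 voxels
step 1: project along x, AND mask (29/81) → |grid| = 261
step 2: project along y, AND mask (29/81) → |grid| = 91

remaining voxels: 91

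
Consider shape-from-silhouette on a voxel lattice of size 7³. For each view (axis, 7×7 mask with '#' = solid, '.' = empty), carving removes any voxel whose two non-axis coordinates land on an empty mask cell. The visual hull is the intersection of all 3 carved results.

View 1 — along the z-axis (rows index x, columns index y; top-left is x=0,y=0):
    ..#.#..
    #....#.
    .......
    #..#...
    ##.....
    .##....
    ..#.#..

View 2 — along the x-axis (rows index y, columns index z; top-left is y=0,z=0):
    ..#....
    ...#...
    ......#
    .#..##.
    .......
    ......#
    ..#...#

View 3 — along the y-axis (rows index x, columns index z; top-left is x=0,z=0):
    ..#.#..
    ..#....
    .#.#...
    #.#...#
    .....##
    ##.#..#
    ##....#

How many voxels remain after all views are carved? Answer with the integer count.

|visual hull| = 5

start: 7×7×7 = 343 voxels
carve view 1 (along z, XY-mask fill 12/49): 84 voxels remain
carve view 2 (along x, YZ-mask fill 9/49): 12 voxels remain
carve view 3 (along y, XZ-mask fill 17/49): 5 voxels remain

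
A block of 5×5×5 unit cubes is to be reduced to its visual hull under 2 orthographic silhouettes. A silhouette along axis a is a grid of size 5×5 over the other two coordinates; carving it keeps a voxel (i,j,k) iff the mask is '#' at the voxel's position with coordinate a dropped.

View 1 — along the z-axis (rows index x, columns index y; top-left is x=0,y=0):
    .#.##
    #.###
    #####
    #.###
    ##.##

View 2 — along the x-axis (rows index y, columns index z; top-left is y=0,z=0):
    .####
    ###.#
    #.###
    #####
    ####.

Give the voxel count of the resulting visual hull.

85 voxels

before carving: 125 voxels (5×5×5)
  1. axis=2 (XY plane), |mask|=20  ⇒  voxels=100
  2. axis=0 (YZ plane), |mask|=21  ⇒  voxels=85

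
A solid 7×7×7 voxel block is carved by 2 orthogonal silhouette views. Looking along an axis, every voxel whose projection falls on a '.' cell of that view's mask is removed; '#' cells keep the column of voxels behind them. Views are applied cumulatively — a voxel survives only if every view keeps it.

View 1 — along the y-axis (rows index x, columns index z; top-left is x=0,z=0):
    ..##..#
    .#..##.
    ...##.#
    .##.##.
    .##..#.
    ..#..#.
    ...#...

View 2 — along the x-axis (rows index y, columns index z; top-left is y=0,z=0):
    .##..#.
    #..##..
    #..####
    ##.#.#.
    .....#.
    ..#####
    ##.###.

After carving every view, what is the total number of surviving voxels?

voxel count = 72

initial block: 7^3 = 343
  1. axis=1 (XZ plane), |mask|=19  ⇒  voxels=133
  2. axis=0 (YZ plane), |mask|=26  ⇒  voxels=72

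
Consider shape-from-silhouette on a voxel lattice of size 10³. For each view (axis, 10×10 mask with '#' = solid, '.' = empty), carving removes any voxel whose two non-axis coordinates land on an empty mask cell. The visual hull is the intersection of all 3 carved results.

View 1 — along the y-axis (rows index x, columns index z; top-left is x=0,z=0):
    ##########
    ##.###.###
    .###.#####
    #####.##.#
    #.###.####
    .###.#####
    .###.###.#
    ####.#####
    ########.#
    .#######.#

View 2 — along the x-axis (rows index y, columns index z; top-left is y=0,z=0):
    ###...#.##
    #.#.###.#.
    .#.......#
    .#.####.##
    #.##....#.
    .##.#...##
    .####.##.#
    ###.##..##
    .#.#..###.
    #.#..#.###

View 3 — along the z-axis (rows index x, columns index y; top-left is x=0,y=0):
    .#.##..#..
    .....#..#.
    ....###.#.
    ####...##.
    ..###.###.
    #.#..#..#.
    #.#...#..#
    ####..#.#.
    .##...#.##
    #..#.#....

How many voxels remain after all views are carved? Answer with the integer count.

initial block: 10^3 = 1000
carve view 1 (along y, XZ-mask fill 83/100): 830 voxels remain
carve view 2 (along x, YZ-mask fill 55/100): 451 voxels remain
carve view 3 (along z, XY-mask fill 44/100): 199 voxels remain

199 voxels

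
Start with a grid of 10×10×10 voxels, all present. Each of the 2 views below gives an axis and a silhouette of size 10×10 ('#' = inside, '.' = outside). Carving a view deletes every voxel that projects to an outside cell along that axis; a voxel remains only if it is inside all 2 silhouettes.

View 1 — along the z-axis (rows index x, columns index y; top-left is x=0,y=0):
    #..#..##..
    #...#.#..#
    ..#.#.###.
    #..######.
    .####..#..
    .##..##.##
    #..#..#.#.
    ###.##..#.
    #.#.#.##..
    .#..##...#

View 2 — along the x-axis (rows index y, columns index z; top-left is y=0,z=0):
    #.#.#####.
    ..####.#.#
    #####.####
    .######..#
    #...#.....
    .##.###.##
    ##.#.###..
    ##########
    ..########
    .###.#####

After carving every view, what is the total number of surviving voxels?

initial block: 10^3 = 1000
[1] z-view keeps 50 columns → grid now 500
[2] x-view keeps 70 columns → grid now 337

337 voxels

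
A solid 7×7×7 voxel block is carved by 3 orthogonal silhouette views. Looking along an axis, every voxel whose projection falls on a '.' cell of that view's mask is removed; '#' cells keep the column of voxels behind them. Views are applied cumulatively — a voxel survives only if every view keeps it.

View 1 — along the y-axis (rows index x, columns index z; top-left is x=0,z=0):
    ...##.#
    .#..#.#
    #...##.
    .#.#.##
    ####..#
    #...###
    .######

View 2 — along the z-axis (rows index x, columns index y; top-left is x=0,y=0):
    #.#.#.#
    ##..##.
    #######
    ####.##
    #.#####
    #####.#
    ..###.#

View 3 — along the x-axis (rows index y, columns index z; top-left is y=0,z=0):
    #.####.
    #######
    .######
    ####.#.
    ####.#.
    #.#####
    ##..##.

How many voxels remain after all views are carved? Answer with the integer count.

initial block: 7^3 = 343
V1 y: intersect with XZ mask (28 set) -- 196 left
V2 z: intersect with XY mask (37 set) -- 147 left
V3 x: intersect with YZ mask (38 set) -- 105 left

voxel count = 105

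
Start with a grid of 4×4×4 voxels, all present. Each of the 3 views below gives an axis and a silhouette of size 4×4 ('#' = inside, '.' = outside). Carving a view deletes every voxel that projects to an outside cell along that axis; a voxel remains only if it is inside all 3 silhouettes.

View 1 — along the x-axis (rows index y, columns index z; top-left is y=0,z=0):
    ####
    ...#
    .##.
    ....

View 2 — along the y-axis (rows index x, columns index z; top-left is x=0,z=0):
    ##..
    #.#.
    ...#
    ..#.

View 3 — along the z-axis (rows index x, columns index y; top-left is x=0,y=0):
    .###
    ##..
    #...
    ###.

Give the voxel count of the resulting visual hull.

before carving: 64 voxels (4×4×4)
[1] x-view keeps 7 columns → grid now 28
[2] y-view keeps 6 columns → grid now 10
[3] z-view keeps 9 columns → grid now 6

|visual hull| = 6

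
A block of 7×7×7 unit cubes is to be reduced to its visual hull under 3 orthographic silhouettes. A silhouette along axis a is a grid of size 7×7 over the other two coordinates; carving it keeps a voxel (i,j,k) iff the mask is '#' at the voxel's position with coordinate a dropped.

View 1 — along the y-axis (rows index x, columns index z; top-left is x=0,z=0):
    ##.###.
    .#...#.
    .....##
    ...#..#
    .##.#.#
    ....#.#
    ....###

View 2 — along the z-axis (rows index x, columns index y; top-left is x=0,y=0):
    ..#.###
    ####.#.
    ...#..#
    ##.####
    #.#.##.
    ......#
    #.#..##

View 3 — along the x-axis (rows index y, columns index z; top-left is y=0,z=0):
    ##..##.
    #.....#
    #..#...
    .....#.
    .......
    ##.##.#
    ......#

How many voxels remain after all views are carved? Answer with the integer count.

27 voxels

full grid |V| = 343
V1 y: intersect with XZ mask (20 set) -- 140 left
V2 z: intersect with XY mask (26 set) -- 76 left
V3 x: intersect with YZ mask (15 set) -- 27 left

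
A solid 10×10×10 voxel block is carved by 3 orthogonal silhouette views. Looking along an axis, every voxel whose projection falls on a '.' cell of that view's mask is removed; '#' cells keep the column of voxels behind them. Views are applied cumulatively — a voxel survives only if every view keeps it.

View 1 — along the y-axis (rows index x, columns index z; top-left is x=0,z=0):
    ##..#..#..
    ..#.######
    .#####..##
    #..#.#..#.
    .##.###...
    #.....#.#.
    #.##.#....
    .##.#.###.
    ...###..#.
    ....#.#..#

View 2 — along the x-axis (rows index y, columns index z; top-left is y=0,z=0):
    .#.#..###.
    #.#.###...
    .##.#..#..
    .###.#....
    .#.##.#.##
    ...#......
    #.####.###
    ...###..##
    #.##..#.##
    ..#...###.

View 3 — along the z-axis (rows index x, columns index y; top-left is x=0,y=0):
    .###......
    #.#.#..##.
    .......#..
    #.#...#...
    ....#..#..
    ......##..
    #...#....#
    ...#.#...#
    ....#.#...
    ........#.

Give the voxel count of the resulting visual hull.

61 voxels

initial block: 10^3 = 1000
step 1: project along y, AND mask (47/100) → |grid| = 470
step 2: project along x, AND mask (48/100) → |grid| = 230
step 3: project along z, AND mask (25/100) → |grid| = 61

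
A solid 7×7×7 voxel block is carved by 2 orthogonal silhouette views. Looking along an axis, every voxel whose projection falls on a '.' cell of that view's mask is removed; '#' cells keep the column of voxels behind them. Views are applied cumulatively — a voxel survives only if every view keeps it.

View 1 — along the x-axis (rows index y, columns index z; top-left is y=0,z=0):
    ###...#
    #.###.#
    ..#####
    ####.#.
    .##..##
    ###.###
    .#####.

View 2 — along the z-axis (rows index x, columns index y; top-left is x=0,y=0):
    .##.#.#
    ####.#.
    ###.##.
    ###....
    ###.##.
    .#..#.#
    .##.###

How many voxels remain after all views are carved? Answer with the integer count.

initial block: 7^3 = 343
V1 x: intersect with YZ mask (34 set) -- 238 left
V2 z: intersect with XY mask (30 set) -- 145 left

remaining voxels: 145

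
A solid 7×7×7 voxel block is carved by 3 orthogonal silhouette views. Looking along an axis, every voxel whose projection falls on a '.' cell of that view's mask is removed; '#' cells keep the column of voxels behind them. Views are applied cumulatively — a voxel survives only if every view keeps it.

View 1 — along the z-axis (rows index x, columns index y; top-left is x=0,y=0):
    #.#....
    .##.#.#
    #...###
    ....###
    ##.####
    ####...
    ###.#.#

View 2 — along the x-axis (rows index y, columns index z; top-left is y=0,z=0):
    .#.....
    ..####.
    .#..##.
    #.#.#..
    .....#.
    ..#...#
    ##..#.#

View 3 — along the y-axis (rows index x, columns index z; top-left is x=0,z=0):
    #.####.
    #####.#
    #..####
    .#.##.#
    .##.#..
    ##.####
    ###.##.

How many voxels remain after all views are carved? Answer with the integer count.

48 voxels

initial block: 7^3 = 343
after view 1 [z-axis, 28 of 49 cells solid] → remaining = 196
after view 2 [x-axis, 18 of 49 cells solid] → remaining = 70
after view 3 [y-axis, 34 of 49 cells solid] → remaining = 48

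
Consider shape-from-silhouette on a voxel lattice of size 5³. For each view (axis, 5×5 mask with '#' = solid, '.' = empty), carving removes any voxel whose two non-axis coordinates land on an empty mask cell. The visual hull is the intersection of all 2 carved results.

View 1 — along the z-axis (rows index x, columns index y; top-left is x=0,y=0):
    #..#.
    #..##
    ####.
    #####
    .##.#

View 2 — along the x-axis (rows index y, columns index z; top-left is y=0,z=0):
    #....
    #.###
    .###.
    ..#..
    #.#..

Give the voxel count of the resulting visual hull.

initial block: 5^3 = 125
step 1: project along z, AND mask (17/25) → |grid| = 85
step 2: project along x, AND mask (11/25) → |grid| = 35

remaining voxels: 35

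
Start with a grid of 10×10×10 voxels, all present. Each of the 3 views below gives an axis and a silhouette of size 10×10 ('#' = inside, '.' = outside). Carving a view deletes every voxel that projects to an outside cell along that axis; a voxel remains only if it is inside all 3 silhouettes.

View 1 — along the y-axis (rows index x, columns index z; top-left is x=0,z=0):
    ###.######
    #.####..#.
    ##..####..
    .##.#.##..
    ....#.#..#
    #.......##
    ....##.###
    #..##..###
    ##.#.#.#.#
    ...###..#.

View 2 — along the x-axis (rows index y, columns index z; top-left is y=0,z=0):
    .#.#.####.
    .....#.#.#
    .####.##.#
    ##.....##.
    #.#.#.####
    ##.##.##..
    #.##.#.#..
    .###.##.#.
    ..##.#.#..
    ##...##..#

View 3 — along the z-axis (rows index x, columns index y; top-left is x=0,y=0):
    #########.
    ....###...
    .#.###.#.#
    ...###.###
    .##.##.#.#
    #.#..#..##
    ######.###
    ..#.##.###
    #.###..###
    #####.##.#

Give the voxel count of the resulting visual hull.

|visual hull| = 189

full grid |V| = 1000
after view 1 [y-axis, 53 of 100 cells solid] → remaining = 530
after view 2 [x-axis, 53 of 100 cells solid] → remaining = 273
after view 3 [z-axis, 65 of 100 cells solid] → remaining = 189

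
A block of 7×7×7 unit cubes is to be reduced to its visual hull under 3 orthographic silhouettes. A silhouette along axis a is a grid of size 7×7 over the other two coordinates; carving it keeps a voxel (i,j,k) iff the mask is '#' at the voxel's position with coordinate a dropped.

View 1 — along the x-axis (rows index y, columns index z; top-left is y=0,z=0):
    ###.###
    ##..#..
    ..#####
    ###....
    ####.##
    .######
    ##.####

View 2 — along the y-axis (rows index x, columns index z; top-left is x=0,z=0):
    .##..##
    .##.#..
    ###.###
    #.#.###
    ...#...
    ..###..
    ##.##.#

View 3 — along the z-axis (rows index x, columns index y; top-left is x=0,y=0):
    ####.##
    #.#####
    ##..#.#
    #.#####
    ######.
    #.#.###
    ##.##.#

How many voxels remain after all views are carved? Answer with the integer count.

initial block: 7^3 = 343
[1] x-view keeps 35 columns → grid now 245
[2] y-view keeps 27 columns → grid now 136
[3] z-view keeps 38 columns → grid now 106

voxel count = 106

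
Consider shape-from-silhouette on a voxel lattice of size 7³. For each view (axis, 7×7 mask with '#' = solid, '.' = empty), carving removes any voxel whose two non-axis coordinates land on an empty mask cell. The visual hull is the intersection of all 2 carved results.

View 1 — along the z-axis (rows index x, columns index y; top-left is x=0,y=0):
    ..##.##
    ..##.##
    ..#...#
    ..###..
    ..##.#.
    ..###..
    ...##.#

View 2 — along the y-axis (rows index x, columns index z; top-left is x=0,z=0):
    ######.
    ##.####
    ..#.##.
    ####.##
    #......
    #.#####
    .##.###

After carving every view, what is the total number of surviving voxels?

full grid |V| = 343
  1. axis=2 (XY plane), |mask|=22  ⇒  voxels=154
  2. axis=1 (XZ plane), |mask|=33  ⇒  voxels=108

|visual hull| = 108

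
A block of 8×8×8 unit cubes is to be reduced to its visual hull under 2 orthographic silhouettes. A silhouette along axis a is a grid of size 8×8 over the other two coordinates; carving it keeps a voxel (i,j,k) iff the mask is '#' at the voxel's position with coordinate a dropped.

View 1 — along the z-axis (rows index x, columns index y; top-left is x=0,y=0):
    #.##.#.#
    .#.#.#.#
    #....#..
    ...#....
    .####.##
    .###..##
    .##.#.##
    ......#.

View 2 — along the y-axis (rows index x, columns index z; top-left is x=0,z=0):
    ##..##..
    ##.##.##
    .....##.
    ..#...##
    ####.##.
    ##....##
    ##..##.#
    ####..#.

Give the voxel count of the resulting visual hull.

before carving: 512 voxels (8×8×8)
[1] z-view keeps 29 columns → grid now 232
[2] y-view keeps 35 columns → grid now 137

remaining voxels: 137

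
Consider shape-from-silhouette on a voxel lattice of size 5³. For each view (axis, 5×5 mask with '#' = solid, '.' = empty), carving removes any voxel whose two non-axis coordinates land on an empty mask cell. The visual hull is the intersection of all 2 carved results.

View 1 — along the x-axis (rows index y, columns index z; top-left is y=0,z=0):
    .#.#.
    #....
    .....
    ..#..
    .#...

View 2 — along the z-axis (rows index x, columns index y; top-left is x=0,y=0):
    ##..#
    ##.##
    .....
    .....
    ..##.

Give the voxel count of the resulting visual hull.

full grid |V| = 125
step 1: project along x, AND mask (5/25) → |grid| = 25
step 2: project along z, AND mask (9/25) → |grid| = 10

voxel count = 10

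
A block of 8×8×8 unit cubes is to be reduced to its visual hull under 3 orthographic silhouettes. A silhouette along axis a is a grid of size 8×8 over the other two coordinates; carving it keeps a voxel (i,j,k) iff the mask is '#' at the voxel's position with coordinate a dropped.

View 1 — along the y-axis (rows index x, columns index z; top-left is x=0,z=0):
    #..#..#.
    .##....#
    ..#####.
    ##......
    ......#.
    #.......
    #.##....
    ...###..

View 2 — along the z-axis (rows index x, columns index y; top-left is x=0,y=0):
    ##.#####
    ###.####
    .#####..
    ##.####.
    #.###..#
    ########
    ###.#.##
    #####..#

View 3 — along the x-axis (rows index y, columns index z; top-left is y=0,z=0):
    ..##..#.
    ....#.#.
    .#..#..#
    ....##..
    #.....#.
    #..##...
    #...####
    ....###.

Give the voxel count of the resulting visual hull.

start: 8×8×8 = 512 voxels
[1] y-view keeps 21 columns → grid now 168
[2] z-view keeps 50 columns → grid now 128
[3] x-view keeps 23 columns → grid now 42

42 voxels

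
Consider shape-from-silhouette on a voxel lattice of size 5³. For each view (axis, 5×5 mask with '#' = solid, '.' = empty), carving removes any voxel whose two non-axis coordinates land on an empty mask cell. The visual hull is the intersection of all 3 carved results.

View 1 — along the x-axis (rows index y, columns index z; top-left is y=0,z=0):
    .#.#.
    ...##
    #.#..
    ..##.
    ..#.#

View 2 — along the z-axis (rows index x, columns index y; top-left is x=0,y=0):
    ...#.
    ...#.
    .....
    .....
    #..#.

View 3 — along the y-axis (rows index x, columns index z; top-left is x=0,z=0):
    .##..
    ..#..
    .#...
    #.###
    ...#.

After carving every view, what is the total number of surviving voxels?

voxel count = 4

start: 5×5×5 = 125 voxels
V1 x: intersect with YZ mask (10 set) -- 50 left
V2 z: intersect with XY mask (4 set) -- 8 left
V3 y: intersect with XZ mask (9 set) -- 4 left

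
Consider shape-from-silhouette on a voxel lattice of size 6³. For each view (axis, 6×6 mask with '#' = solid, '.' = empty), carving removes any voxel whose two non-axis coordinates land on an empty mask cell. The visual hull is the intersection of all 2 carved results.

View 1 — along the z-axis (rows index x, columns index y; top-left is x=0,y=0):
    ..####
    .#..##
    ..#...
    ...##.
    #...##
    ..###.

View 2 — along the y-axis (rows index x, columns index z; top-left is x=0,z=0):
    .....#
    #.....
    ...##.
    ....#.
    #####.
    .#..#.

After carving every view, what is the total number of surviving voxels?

remaining voxels: 32

full grid |V| = 216
carve view 1 (along z, XY-mask fill 16/36): 96 voxels remain
carve view 2 (along y, XZ-mask fill 12/36): 32 voxels remain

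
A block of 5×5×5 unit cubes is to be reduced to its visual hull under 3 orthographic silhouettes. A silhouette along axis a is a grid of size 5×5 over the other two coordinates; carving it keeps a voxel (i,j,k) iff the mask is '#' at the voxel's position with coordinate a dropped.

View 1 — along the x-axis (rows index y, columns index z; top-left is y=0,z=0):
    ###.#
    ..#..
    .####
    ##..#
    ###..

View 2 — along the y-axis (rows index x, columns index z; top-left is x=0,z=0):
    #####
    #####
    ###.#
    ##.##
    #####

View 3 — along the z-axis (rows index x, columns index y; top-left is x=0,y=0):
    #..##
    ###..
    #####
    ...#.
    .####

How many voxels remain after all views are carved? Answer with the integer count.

voxel count = 47

before carving: 125 voxels (5×5×5)
step 1: project along x, AND mask (15/25) → |grid| = 75
step 2: project along y, AND mask (23/25) → |grid| = 70
step 3: project along z, AND mask (16/25) → |grid| = 47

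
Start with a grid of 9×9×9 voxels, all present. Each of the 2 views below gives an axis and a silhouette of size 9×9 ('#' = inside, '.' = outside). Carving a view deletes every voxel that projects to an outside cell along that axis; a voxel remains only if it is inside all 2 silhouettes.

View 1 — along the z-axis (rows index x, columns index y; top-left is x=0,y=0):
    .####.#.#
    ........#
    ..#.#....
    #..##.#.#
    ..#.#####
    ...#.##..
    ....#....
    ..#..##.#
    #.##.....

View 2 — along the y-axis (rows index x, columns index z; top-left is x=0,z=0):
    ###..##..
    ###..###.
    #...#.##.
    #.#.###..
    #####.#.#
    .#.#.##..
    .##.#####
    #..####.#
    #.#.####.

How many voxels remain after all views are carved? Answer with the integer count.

start: 9×9×9 = 729 voxels
  1. axis=2 (XY plane), |mask|=31  ⇒  voxels=279
  2. axis=1 (XZ plane), |mask|=50  ⇒  voxels=172

172 voxels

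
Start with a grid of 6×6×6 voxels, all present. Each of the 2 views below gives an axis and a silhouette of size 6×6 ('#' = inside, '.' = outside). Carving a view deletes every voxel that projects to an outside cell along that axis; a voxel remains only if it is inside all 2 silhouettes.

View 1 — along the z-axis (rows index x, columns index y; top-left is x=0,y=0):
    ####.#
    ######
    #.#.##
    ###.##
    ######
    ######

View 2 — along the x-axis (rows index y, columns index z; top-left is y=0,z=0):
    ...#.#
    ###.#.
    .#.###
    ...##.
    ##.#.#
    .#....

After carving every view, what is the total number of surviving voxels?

voxel count = 90

initial block: 6^3 = 216
step 1: project along z, AND mask (32/36) → |grid| = 192
step 2: project along x, AND mask (17/36) → |grid| = 90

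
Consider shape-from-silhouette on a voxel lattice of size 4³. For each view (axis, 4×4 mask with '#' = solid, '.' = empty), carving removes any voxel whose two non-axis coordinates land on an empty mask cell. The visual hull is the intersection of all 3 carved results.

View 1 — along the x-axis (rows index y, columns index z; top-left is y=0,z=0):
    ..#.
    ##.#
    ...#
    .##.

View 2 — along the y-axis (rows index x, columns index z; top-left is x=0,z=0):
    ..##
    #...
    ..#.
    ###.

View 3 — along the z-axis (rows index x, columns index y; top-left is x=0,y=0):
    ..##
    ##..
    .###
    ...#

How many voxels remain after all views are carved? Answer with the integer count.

start: 4×4×4 = 64 voxels
[1] x-view keeps 7 columns → grid now 28
[2] y-view keeps 7 columns → grid now 12
[3] z-view keeps 8 columns → grid now 6

remaining voxels: 6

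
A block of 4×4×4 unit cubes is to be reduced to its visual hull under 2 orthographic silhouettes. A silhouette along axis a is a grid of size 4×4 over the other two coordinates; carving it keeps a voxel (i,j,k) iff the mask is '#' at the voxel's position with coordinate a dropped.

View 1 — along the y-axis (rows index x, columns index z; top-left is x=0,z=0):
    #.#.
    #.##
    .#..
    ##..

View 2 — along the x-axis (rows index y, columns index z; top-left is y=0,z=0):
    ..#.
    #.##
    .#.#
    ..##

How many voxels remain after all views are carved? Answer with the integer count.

before carving: 64 voxels (4×4×4)
after view 1 [y-axis, 8 of 16 cells solid] → remaining = 32
after view 2 [x-axis, 8 of 16 cells solid] → remaining = 14

|visual hull| = 14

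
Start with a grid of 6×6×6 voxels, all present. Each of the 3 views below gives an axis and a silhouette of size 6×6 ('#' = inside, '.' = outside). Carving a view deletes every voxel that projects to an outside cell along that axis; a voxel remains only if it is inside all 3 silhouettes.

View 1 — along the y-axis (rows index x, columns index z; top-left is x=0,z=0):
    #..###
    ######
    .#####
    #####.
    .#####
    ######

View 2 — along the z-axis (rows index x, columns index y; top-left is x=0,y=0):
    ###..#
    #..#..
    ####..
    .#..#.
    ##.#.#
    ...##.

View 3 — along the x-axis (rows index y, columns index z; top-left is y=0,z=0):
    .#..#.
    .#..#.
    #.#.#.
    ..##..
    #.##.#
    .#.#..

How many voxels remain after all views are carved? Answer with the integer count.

before carving: 216 voxels (6×6×6)
after view 1 [y-axis, 31 of 36 cells solid] → remaining = 186
after view 2 [z-axis, 18 of 36 cells solid] → remaining = 90
after view 3 [x-axis, 15 of 36 cells solid] → remaining = 36

|visual hull| = 36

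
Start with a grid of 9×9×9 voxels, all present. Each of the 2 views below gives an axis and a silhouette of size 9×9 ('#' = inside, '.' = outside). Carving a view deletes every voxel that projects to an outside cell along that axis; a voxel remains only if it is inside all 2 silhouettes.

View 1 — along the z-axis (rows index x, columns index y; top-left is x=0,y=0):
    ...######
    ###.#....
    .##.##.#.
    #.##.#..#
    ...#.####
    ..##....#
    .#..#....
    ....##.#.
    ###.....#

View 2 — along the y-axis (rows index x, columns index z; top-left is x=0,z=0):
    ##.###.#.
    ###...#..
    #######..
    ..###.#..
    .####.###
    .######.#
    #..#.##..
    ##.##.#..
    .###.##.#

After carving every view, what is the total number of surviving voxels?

voxel count = 210

initial block: 9^3 = 729
  1. axis=2 (XY plane), |mask|=37  ⇒  voxels=333
  2. axis=1 (XZ plane), |mask|=50  ⇒  voxels=210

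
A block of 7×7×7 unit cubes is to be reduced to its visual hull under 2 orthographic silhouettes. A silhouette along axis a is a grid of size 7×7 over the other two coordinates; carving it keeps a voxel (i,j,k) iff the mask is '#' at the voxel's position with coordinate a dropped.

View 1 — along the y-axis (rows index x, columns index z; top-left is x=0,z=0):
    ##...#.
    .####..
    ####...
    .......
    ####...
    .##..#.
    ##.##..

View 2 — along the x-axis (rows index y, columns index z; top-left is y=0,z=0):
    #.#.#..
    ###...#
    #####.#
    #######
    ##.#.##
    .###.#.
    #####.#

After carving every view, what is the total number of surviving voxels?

voxel count = 118

initial block: 7^3 = 343
[1] y-view keeps 22 columns → grid now 154
[2] x-view keeps 35 columns → grid now 118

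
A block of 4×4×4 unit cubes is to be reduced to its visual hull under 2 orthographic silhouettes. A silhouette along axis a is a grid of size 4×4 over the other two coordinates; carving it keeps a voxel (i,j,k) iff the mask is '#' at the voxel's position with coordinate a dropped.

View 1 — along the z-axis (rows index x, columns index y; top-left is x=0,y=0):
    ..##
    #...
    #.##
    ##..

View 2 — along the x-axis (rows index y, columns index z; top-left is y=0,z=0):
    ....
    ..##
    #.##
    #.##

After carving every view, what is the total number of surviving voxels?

14 voxels

initial block: 4^3 = 64
  1. axis=2 (XY plane), |mask|=8  ⇒  voxels=32
  2. axis=0 (YZ plane), |mask|=8  ⇒  voxels=14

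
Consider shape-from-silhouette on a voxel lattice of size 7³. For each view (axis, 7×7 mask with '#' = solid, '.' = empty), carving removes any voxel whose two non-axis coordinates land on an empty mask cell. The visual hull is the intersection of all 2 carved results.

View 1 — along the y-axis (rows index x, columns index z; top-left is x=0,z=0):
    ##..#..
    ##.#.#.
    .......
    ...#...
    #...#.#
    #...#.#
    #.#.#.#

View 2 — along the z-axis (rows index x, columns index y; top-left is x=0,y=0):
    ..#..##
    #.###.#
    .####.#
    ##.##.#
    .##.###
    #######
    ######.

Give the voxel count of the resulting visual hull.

voxel count = 94

full grid |V| = 343
[1] y-view keeps 18 columns → grid now 126
[2] z-view keeps 36 columns → grid now 94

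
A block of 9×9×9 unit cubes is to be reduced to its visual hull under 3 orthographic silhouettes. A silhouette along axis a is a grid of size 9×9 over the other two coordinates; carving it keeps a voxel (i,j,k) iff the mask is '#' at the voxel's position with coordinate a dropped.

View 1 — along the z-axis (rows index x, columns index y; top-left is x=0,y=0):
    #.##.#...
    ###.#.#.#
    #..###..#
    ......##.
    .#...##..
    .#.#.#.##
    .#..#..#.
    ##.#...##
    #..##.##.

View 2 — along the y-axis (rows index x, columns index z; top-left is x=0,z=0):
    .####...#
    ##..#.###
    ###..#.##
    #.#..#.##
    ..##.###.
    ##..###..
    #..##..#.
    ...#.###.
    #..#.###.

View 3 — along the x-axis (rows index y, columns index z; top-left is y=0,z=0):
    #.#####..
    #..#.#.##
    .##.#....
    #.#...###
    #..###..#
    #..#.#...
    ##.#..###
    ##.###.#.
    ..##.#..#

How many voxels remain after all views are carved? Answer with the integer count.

|visual hull| = 107

before carving: 729 voxels (9×9×9)
  1. axis=2 (XY plane), |mask|=38  ⇒  voxels=342
  2. axis=1 (XZ plane), |mask|=45  ⇒  voxels=193
  3. axis=0 (YZ plane), |mask|=43  ⇒  voxels=107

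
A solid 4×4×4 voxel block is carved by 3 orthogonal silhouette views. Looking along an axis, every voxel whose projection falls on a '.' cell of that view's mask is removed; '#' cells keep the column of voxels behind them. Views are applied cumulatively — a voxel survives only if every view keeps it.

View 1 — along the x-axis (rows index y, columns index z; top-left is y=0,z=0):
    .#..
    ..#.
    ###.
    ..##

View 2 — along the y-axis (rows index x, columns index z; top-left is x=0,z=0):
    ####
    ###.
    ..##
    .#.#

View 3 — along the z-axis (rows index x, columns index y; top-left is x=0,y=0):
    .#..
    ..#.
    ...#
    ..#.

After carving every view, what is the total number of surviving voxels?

voxel count = 7

full grid |V| = 64
  1. axis=0 (YZ plane), |mask|=7  ⇒  voxels=28
  2. axis=1 (XZ plane), |mask|=11  ⇒  voxels=20
  3. axis=2 (XY plane), |mask|=4  ⇒  voxels=7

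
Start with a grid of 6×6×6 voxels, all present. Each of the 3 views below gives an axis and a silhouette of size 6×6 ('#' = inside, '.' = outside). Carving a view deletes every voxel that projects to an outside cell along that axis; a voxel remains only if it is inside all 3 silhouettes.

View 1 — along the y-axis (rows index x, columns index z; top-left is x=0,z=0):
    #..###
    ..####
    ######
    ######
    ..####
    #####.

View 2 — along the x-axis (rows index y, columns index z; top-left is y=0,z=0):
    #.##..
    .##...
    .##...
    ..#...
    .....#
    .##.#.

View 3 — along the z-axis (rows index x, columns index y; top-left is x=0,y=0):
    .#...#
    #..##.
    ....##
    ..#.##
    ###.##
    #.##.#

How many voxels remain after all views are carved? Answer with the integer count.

|visual hull| = 31

full grid |V| = 216
carve view 1 (along y, XZ-mask fill 29/36): 174 voxels remain
carve view 2 (along x, YZ-mask fill 12/36): 55 voxels remain
carve view 3 (along z, XY-mask fill 19/36): 31 voxels remain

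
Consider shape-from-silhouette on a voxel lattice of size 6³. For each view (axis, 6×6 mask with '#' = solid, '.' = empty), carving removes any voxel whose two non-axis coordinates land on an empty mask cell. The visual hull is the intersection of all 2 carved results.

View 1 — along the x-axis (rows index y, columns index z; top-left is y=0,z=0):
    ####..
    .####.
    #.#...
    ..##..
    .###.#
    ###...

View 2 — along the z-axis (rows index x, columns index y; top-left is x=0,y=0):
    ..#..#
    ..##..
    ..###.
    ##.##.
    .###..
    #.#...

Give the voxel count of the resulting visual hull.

voxel count = 45

full grid |V| = 216
  1. axis=0 (YZ plane), |mask|=19  ⇒  voxels=114
  2. axis=2 (XY plane), |mask|=16  ⇒  voxels=45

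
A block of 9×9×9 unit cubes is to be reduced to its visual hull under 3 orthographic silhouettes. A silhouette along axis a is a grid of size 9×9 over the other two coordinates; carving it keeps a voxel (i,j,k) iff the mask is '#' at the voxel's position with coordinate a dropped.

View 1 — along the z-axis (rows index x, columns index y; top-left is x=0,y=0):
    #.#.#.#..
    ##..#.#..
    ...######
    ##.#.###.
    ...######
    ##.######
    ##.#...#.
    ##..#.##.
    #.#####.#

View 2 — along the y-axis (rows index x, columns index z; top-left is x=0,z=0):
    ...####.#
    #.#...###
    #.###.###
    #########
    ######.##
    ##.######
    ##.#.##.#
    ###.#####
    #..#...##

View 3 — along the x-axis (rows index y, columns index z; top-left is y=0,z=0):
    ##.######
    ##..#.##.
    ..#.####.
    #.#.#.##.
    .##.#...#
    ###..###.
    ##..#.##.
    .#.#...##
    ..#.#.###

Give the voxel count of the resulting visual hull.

196 voxels

initial block: 9^3 = 729
step 1: project along z, AND mask (50/81) → |grid| = 450
step 2: project along y, AND mask (60/81) → |grid| = 340
step 3: project along x, AND mask (47/81) → |grid| = 196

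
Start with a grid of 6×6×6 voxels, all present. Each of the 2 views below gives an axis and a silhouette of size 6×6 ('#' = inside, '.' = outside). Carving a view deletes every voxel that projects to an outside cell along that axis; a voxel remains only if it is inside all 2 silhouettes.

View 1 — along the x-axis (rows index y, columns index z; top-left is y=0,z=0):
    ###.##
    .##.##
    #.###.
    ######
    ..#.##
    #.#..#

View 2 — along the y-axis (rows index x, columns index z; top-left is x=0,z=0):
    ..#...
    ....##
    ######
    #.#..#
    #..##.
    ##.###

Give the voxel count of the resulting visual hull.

86 voxels

before carving: 216 voxels (6×6×6)
  1. axis=0 (YZ plane), |mask|=25  ⇒  voxels=150
  2. axis=1 (XZ plane), |mask|=20  ⇒  voxels=86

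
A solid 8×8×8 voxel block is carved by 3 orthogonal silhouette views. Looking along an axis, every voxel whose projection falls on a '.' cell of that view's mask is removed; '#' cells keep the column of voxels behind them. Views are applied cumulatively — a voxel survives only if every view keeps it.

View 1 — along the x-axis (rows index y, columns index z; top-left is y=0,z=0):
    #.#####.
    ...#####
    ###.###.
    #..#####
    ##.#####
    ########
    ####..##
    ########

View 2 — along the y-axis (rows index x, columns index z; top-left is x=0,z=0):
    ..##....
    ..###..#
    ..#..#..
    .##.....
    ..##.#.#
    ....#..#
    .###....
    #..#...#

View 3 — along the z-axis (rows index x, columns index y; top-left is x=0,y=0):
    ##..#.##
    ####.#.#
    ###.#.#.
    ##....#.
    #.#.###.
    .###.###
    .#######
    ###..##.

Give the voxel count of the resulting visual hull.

voxel count = 88

before carving: 512 voxels (8×8×8)
step 1: project along x, AND mask (52/64) → |grid| = 416
step 2: project along y, AND mask (22/64) → |grid| = 134
step 3: project along z, AND mask (42/64) → |grid| = 88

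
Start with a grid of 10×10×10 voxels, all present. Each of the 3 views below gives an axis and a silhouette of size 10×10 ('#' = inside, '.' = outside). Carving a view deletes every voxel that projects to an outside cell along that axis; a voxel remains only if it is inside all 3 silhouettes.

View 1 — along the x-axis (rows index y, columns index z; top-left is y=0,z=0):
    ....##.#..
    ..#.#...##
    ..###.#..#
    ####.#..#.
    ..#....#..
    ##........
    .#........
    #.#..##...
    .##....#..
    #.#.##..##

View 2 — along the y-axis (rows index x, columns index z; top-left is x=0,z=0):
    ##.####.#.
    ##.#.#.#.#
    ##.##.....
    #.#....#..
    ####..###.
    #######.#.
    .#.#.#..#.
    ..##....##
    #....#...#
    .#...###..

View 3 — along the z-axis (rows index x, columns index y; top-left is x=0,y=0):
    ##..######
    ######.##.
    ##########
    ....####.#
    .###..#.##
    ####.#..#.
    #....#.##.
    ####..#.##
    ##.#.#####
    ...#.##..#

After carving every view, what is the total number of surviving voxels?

full grid |V| = 1000
after view 1 [x-axis, 36 of 100 cells solid] → remaining = 360
after view 2 [y-axis, 50 of 100 cells solid] → remaining = 178
after view 3 [z-axis, 66 of 100 cells solid] → remaining = 120

remaining voxels: 120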